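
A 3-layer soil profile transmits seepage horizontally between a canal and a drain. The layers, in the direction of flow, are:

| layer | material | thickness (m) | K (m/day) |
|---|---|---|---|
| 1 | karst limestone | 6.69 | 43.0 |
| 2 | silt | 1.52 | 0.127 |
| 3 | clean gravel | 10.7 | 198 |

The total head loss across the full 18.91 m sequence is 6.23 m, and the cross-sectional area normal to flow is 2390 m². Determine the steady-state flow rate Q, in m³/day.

1220

Flow is perpendicular to layering, so the layers act in series and the equivalent K is the thickness-weighted harmonic mean.
Total thickness L = 6.69 + 1.52 + 10.7 = 18.91 m.
Σ(b_i/K_i) = 6.69/43.0 + 1.52/0.127 + 10.7/198 = 12.18 d.
K_eq = L / Σ(b_i/K_i) = 18.91 / 12.18 = 1.553 m/day.
Q = K_eq · A · (Δh/L) = 1.553 × 2390 × (6.23/18.91) = 1223 m³/day.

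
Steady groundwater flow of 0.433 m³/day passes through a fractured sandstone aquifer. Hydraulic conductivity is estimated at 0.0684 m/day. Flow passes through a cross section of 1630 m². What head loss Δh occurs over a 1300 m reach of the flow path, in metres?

5.05

From Q = K·A·i, i = Q / (K·A) = 0.433 / (0.06840 × 1630) = 0.003884.
Head loss Δh = i · L = 0.003884 × 1300 = 5.049 m.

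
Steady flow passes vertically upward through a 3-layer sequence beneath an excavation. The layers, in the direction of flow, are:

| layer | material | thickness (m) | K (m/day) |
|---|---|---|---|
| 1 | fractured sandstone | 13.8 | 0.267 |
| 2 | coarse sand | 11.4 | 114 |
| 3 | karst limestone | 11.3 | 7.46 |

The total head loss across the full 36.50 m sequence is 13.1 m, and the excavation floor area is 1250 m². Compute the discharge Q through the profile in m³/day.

Flow is perpendicular to layering, so the layers act in series and the equivalent K is the thickness-weighted harmonic mean.
Total thickness L = 13.8 + 11.4 + 11.3 = 36.50 m.
Σ(b_i/K_i) = 13.8/0.267 + 11.4/114 + 11.3/7.46 = 53.30 d.
K_eq = L / Σ(b_i/K_i) = 36.50 / 53.30 = 0.6848 m/day.
Q = K_eq · A · (Δh/L) = 0.6848 × 1250 × (13.1/36.50) = 307.2 m³/day.

307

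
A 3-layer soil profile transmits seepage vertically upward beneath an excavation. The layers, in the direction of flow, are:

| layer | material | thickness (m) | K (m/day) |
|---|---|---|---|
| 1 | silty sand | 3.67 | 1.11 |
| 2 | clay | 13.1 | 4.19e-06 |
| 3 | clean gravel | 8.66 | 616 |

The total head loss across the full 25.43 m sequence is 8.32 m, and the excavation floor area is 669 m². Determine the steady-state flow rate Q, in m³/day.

0.00178

Flow is perpendicular to layering, so the layers act in series and the equivalent K is the thickness-weighted harmonic mean.
Total thickness L = 3.67 + 13.1 + 8.66 = 25.43 m.
Σ(b_i/K_i) = 3.67/1.11 + 13.1/4.19e-06 + 8.66/616 = 3.126e+06 d.
K_eq = L / Σ(b_i/K_i) = 25.43 / 3.126e+06 = 8.134e-06 m/day.
Q = K_eq · A · (Δh/L) = 8.134e-06 × 669 × (8.32/25.43) = 0.001780 m³/day.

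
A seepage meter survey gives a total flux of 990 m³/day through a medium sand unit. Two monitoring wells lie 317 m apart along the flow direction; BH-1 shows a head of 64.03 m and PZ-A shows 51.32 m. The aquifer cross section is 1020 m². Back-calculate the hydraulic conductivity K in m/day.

24.2

Hydraulic gradient i = (64.03 − 51.32) / 317 = 12.71 / 317 = 0.04009.
From Q = K·A·i, K = Q / (A·i) = 990 / (1020 × 0.04009) = 24.21 m/day.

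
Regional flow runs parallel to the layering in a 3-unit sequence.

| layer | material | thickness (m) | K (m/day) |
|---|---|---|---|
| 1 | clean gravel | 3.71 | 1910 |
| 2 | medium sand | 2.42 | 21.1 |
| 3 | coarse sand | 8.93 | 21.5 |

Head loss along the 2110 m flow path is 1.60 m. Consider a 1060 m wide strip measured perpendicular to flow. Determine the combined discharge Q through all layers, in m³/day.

5890

Flow is parallel to layering, so each bed carries its own Darcy discharge and the transmissivities add.
Σ(K_i·b_i) = 1910×3.71 + 21.1×2.42 + 21.5×8.93 = 7329 m²/day.
Hydraulic gradient i = Δh / L = 1.60 / 2110 = 0.0007583.
Q = Σ(K_i·b_i) · W · i = 7329 × 1060 × 0.0007583 = 5891 m³/day.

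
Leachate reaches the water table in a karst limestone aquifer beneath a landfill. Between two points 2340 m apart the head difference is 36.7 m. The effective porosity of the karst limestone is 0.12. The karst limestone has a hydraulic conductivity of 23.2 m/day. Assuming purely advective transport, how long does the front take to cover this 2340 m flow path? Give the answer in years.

Hydraulic gradient i = Δh / L = 36.7 / 2340 = 0.01568.
Darcy flux q = K · i = 23.20 × 0.01568 = 0.3639 m/day.
Seepage velocity v = q / n_e = 0.3639 / 0.12 = 3.032 m/day.
Travel time t = L / v = 2340 / 3.032 = 771.7 days = 2.113 years.

2.11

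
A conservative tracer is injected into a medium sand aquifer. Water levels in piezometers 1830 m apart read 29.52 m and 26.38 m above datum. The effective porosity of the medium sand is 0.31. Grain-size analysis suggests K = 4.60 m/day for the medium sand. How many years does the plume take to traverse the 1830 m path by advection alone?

197

Hydraulic gradient i = (29.52 − 26.38) / 1830 = 3.14 / 1830 = 0.001716.
Darcy flux q = K · i = 4.600 × 0.001716 = 0.007893 m/day.
Seepage velocity v = q / n_e = 0.007893 / 0.31 = 0.02546 m/day.
Travel time t = L / v = 1830 / 0.02546 = 71875 days = 196.8 years.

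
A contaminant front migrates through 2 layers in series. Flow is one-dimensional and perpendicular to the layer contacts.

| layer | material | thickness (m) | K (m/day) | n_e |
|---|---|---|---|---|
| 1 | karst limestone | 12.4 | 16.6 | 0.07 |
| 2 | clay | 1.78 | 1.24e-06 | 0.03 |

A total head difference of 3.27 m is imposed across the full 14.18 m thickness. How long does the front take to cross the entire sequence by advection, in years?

With flow normal to the layers, continuity requires the same specific discharge q through every layer.
Σ(b_i/K_i) = 12.4/16.6 + 1.78/1.24e-06 = 1.435e+06 d.
q = Δh / Σ(b_i/K_i) = 3.27 / 1.435e+06 = 2.278e-06 m/day.
In each layer the seepage velocity is v_i = q/n_i, so the layer transit time is t_i = b_i·n_i / q:
  layer 1 (karst limestone): t_1 = 12.4 × 0.07 / 2.278e-06 = 3.810e+05 d
  layer 2 (clay): t_2 = 1.78 × 0.03 / 2.278e-06 = 23442 d
Total t = Σ t_i = 4.045e+05 days = 1107 years.

1110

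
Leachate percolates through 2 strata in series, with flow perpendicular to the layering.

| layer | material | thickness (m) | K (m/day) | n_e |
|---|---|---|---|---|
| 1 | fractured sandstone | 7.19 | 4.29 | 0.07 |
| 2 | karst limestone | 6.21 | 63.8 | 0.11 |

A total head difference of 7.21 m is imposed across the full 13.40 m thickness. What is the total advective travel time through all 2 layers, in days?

0.292

With flow normal to the layers, continuity requires the same specific discharge q through every layer.
Σ(b_i/K_i) = 7.19/4.29 + 6.21/63.8 = 1.773 d.
q = Δh / Σ(b_i/K_i) = 7.21 / 1.773 = 4.066 m/day.
In each layer the seepage velocity is v_i = q/n_i, so the layer transit time is t_i = b_i·n_i / q:
  layer 1 (fractured sandstone): t_1 = 7.19 × 0.07 / 4.066 = 0.1238 d
  layer 2 (karst limestone): t_2 = 6.21 × 0.11 / 4.066 = 0.1680 d
Total t = Σ t_i = 0.2918 days.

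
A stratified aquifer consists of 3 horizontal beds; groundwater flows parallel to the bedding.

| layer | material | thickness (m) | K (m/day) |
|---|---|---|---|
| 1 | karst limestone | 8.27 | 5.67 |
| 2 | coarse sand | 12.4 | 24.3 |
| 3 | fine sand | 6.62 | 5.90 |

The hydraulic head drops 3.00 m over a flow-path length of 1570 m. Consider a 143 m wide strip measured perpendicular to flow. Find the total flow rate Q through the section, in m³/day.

106

Flow is parallel to layering, so each bed carries its own Darcy discharge and the transmissivities add.
Σ(K_i·b_i) = 5.67×8.27 + 24.3×12.4 + 5.90×6.62 = 387.3 m²/day.
Hydraulic gradient i = Δh / L = 3.00 / 1570 = 0.001911.
Q = Σ(K_i·b_i) · W · i = 387.3 × 143 × 0.001911 = 105.8 m³/day.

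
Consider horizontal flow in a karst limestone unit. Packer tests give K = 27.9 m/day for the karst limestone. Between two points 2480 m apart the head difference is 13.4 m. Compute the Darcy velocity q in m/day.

Hydraulic gradient i = Δh / L = 13.4 / 2480 = 0.005403.
Specific discharge q = K · i = 27.90 × 0.005403 = 0.1507 m/day.

0.151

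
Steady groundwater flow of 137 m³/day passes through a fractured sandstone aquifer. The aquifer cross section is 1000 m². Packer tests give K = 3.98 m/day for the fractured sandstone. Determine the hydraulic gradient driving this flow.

From Q = K·A·i, i = Q / (K·A) = 137 / (3.980 × 1000) = 0.03442.

0.0344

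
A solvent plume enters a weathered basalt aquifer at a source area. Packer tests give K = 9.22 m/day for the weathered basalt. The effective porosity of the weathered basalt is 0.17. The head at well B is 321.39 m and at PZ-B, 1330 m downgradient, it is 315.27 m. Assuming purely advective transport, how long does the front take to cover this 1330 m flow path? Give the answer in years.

14.6

Hydraulic gradient i = (321.39 − 315.27) / 1330 = 6.12 / 1330 = 0.004602.
Darcy flux q = K · i = 9.220 × 0.004602 = 0.04243 m/day.
Seepage velocity v = q / n_e = 0.04243 / 0.17 = 0.2496 m/day.
Travel time t = L / v = 1330 / 0.2496 = 5329 days = 14.59 years.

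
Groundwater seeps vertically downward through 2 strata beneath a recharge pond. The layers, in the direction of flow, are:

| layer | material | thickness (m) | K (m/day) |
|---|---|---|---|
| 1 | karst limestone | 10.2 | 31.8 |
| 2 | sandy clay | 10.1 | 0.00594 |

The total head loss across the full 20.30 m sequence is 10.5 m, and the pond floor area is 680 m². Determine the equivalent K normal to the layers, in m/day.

Flow is perpendicular to layering, so the layers act in series and the equivalent K is the thickness-weighted harmonic mean.
Total thickness L = 10.2 + 10.1 = 20.30 m.
Σ(b_i/K_i) = 10.2/31.8 + 10.1/0.00594 = 1701 d.
K_eq = L / Σ(b_i/K_i) = 20.30 / 1701 = 0.01194 m/day.

0.0119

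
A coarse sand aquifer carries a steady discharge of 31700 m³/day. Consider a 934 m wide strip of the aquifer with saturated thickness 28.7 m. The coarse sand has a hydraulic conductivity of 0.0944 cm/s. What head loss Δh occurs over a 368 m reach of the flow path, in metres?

Convert K: 0.0944 cm/s × 864 = 81.56 m/day.
Cross-sectional area A = 934 × 28.7 = 26806 m².
From Q = K·A·i, i = Q / (K·A) = 31700 / (81.56 × 26806) = 0.01450.
Head loss Δh = i · L = 0.01450 × 368 = 5.336 m.

5.34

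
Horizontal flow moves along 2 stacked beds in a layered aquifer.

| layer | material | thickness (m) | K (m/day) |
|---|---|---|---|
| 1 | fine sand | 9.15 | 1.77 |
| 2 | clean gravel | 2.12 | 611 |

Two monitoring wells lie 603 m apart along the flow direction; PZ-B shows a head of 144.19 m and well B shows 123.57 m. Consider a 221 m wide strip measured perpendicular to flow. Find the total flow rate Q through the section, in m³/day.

9910

Flow is parallel to layering, so each bed carries its own Darcy discharge and the transmissivities add.
Σ(K_i·b_i) = 1.77×9.15 + 611×2.12 = 1312 m²/day.
Hydraulic gradient i = (144.19 − 123.57) / 603 = 20.62 / 603 = 0.03420.
Q = Σ(K_i·b_i) · W · i = 1312 × 221 × 0.03420 = 9911 m³/day.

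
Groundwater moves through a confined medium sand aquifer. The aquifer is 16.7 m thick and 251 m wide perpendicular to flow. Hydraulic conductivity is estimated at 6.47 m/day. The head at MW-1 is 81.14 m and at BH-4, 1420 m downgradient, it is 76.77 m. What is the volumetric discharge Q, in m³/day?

Cross-sectional area A = 251 × 16.7 = 4192 m².
Hydraulic gradient i = (81.14 − 76.77) / 1420 = 4.37 / 1420 = 0.003077.
Darcy's law: Q = K · A · i = 6.470 × 4192 × 0.003077 = 83.46 m³/day.

83.5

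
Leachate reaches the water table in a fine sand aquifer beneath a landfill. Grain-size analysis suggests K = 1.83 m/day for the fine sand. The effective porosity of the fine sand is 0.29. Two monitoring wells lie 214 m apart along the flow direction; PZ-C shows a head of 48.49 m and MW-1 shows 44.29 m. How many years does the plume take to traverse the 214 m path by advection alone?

Hydraulic gradient i = (48.49 − 44.29) / 214 = 4.2 / 214 = 0.01963.
Darcy flux q = K · i = 1.830 × 0.01963 = 0.03592 m/day.
Seepage velocity v = q / n_e = 0.03592 / 0.29 = 0.1238 m/day.
Travel time t = L / v = 214 / 0.1238 = 1728 days = 4.731 years.

4.73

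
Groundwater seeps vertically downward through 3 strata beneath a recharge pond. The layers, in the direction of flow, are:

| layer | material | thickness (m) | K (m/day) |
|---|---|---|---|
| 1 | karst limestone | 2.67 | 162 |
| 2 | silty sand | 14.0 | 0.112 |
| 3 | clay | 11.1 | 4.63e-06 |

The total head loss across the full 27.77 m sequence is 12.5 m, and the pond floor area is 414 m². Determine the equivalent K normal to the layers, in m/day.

1.16e-05

Flow is perpendicular to layering, so the layers act in series and the equivalent K is the thickness-weighted harmonic mean.
Total thickness L = 2.67 + 14.0 + 11.1 = 27.77 m.
Σ(b_i/K_i) = 2.67/162 + 14.0/0.112 + 11.1/4.63e-06 = 2.398e+06 d.
K_eq = L / Σ(b_i/K_i) = 27.77 / 2.398e+06 = 1.158e-05 m/day.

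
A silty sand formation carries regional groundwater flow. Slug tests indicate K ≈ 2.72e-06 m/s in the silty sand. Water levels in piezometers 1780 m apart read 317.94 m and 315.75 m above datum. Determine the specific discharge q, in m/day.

0.000289

Convert K: 2.72e-06 m/s × 86400 = 0.2350 m/day.
Hydraulic gradient i = (317.94 − 315.75) / 1780 = 2.19 / 1780 = 0.001230.
Specific discharge q = K · i = 0.2350 × 0.001230 = 0.0002891 m/day.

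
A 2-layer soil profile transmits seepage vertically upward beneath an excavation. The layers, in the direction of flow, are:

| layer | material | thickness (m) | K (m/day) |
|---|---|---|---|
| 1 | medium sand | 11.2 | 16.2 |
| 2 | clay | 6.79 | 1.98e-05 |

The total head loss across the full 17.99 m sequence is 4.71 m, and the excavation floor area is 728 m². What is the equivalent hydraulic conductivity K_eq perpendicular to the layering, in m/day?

5.25e-05

Flow is perpendicular to layering, so the layers act in series and the equivalent K is the thickness-weighted harmonic mean.
Total thickness L = 11.2 + 6.79 = 17.99 m.
Σ(b_i/K_i) = 11.2/16.2 + 6.79/1.98e-05 = 3.429e+05 d.
K_eq = L / Σ(b_i/K_i) = 17.99 / 3.429e+05 = 5.246e-05 m/day.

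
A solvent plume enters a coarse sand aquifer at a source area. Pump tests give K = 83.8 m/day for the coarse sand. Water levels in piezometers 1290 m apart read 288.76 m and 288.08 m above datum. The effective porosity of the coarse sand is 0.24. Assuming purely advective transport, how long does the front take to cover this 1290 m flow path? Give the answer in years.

Hydraulic gradient i = (288.76 − 288.08) / 1290 = 0.68 / 1290 = 0.0005271.
Darcy flux q = K · i = 83.80 × 0.0005271 = 0.04417 m/day.
Seepage velocity v = q / n_e = 0.04417 / 0.24 = 0.1841 m/day.
Travel time t = L / v = 1290 / 0.1841 = 7009 days = 19.19 years.

19.2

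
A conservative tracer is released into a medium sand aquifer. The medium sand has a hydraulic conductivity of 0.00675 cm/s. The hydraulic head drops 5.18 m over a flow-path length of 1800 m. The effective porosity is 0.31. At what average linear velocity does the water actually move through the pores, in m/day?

0.0541

Convert K: 0.00675 cm/s × 864 = 5.832 m/day.
Hydraulic gradient i = Δh / L = 5.18 / 1800 = 0.002878.
Darcy flux q = K · i = 5.832 × 0.002878 = 0.01678 m/day.
Seepage velocity v = q / n_e = 0.01678 / 0.31 = 0.05414 m/day.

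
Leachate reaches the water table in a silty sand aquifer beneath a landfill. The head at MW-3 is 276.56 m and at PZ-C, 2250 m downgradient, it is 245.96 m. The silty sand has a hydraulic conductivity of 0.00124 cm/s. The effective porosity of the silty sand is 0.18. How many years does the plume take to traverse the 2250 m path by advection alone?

Convert K: 0.00124 cm/s × 864 = 1.071 m/day.
Hydraulic gradient i = (276.56 − 245.96) / 2250 = 30.6 / 2250 = 0.01360.
Darcy flux q = K · i = 1.071 × 0.01360 = 0.01457 m/day.
Seepage velocity v = q / n_e = 0.01457 / 0.18 = 0.08095 m/day.
Travel time t = L / v = 2250 / 0.08095 = 27796 days = 76.10 years.

76.1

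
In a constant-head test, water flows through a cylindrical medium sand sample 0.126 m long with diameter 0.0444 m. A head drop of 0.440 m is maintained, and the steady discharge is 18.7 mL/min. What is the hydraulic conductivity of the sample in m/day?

Cross-sectional area A = π·(d/2)² = π × (0.0444/2)² = 0.001548 m².
Convert discharge: 18.7 mL/min = 3.117e-07 m³/s.
Darcy's law rearranged: K = Q·L / (A·Δh) = 3.117e-07 × 0.126 / (0.001548 × 0.440) = 5.764e-05 m/s = 4.980 m/day.

4.98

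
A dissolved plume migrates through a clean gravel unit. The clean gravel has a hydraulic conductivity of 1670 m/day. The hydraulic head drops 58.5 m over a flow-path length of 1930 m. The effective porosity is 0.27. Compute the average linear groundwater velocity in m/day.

187

Hydraulic gradient i = Δh / L = 58.5 / 1930 = 0.03031.
Darcy flux q = K · i = 1670 × 0.03031 = 50.62 m/day.
Seepage velocity v = q / n_e = 50.62 / 0.27 = 187.5 m/day.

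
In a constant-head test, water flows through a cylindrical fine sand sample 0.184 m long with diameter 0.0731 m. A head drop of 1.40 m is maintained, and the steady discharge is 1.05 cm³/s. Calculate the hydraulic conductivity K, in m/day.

2.84

Cross-sectional area A = π·(d/2)² = π × (0.0731/2)² = 0.004197 m².
Convert discharge: 1.05 cm³/s = 1.050e-06 m³/s.
Darcy's law rearranged: K = Q·L / (A·Δh) = 1.050e-06 × 0.184 / (0.004197 × 1.40) = 3.288e-05 m/s = 2.841 m/day.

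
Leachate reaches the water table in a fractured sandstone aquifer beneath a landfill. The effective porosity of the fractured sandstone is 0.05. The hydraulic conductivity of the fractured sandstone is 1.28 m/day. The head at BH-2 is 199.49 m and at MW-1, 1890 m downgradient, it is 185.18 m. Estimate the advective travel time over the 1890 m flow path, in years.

Hydraulic gradient i = (199.49 − 185.18) / 1890 = 14.31 / 1890 = 0.007571.
Darcy flux q = K · i = 1.280 × 0.007571 = 0.009691 m/day.
Seepage velocity v = q / n_e = 0.009691 / 0.05 = 0.1938 m/day.
Travel time t = L / v = 1890 / 0.1938 = 9751 days = 26.70 years.

26.7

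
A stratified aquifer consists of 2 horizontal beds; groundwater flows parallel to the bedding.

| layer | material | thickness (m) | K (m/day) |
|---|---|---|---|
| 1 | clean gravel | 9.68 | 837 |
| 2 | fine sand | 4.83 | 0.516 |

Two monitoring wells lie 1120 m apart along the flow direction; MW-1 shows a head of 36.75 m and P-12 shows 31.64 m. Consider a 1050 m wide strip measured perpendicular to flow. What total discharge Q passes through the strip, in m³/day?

38800

Flow is parallel to layering, so each bed carries its own Darcy discharge and the transmissivities add.
Σ(K_i·b_i) = 837×9.68 + 0.516×4.83 = 8105 m²/day.
Hydraulic gradient i = (36.75 − 31.64) / 1120 = 5.11 / 1120 = 0.004563.
Q = Σ(K_i·b_i) · W · i = 8105 × 1050 × 0.004563 = 38826 m³/day.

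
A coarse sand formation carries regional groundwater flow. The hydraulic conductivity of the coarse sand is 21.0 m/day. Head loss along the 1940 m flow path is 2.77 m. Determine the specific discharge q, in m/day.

0.0300

Hydraulic gradient i = Δh / L = 2.77 / 1940 = 0.001428.
Specific discharge q = K · i = 21.00 × 0.001428 = 0.02998 m/day.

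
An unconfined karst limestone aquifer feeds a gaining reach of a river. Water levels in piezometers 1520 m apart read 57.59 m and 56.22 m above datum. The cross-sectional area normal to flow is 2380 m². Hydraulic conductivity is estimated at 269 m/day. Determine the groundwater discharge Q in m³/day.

Hydraulic gradient i = (57.59 − 56.22) / 1520 = 1.37 / 1520 = 0.0009013.
Darcy's law: Q = K · A · i = 269.0 × 2380 × 0.0009013 = 577.0 m³/day.

577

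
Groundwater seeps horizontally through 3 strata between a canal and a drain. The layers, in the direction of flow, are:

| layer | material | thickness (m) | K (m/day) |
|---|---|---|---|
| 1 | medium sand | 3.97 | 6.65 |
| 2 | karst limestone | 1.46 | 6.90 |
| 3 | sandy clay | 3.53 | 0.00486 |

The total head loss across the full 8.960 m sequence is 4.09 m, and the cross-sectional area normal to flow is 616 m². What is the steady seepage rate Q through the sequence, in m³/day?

3.46

Flow is perpendicular to layering, so the layers act in series and the equivalent K is the thickness-weighted harmonic mean.
Total thickness L = 3.97 + 1.46 + 3.53 = 8.960 m.
Σ(b_i/K_i) = 3.97/6.65 + 1.46/6.90 + 3.53/0.00486 = 727.1 d.
K_eq = L / Σ(b_i/K_i) = 8.960 / 727.1 = 0.01232 m/day.
Q = K_eq · A · (Δh/L) = 0.01232 × 616 × (4.09/8.960) = 3.465 m³/day.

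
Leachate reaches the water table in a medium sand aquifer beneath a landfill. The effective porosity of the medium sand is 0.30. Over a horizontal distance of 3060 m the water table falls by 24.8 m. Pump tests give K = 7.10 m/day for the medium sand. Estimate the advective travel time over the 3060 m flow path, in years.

Hydraulic gradient i = Δh / L = 24.8 / 3060 = 0.008105.
Darcy flux q = K · i = 7.100 × 0.008105 = 0.05754 m/day.
Seepage velocity v = q / n_e = 0.05754 / 0.30 = 0.1918 m/day.
Travel time t = L / v = 3060 / 0.1918 = 15953 days = 43.68 years.

43.7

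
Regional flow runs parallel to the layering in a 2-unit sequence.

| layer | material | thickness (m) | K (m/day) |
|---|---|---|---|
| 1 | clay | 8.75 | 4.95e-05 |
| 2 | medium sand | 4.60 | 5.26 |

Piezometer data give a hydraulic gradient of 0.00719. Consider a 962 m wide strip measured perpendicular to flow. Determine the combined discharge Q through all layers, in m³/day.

Flow is parallel to layering, so each bed carries its own Darcy discharge and the transmissivities add.
Σ(K_i·b_i) = 4.95e-05×8.75 + 5.26×4.60 = 24.20 m²/day.
Hydraulic gradient i = 0.00719.
Q = Σ(K_i·b_i) · W · i = 24.20 × 962 × 0.007190 = 167.4 m³/day.

167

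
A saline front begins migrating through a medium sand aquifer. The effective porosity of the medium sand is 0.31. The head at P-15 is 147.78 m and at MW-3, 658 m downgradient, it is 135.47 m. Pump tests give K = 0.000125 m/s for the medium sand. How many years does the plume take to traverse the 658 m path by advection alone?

2.76

Convert K: 0.000125 m/s × 86400 = 10.80 m/day.
Hydraulic gradient i = (147.78 − 135.47) / 658 = 12.31 / 658 = 0.01871.
Darcy flux q = K · i = 10.80 × 0.01871 = 0.2020 m/day.
Seepage velocity v = q / n_e = 0.2020 / 0.31 = 0.6518 m/day.
Travel time t = L / v = 658 / 0.6518 = 1010 days = 2.764 years.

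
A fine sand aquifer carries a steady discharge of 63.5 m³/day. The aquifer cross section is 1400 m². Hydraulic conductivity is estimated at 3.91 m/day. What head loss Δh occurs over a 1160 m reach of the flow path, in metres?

From Q = K·A·i, i = Q / (K·A) = 63.5 / (3.910 × 1400) = 0.01160.
Head loss Δh = i · L = 0.01160 × 1160 = 13.46 m.

13.5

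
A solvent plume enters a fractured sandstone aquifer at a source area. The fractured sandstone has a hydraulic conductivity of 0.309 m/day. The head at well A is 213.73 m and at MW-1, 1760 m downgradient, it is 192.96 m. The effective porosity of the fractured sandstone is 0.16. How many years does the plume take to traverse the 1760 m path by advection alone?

211

Hydraulic gradient i = (213.73 − 192.96) / 1760 = 20.77 / 1760 = 0.01180.
Darcy flux q = K · i = 0.3090 × 0.01180 = 0.003647 m/day.
Seepage velocity v = q / n_e = 0.003647 / 0.16 = 0.02279 m/day.
Travel time t = L / v = 1760 / 0.02279 = 77224 days = 211.4 years.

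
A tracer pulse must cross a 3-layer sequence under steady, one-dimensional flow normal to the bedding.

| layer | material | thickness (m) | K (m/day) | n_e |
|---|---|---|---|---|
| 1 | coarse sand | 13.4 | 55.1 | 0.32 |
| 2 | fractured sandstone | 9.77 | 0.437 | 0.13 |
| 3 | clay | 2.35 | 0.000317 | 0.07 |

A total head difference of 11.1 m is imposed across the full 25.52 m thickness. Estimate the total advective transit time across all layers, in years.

10.5

With flow normal to the layers, continuity requires the same specific discharge q through every layer.
Σ(b_i/K_i) = 13.4/55.1 + 9.77/0.437 + 2.35/0.000317 = 7436 d.
q = Δh / Σ(b_i/K_i) = 11.1 / 7436 = 0.001493 m/day.
In each layer the seepage velocity is v_i = q/n_i, so the layer transit time is t_i = b_i·n_i / q:
  layer 1 (coarse sand): t_1 = 13.4 × 0.32 / 0.001493 = 2873 d
  layer 2 (fractured sandstone): t_2 = 9.77 × 0.13 / 0.001493 = 850.8 d
  layer 3 (clay): t_3 = 2.35 × 0.07 / 0.001493 = 110.2 d
Total t = Σ t_i = 3834 days = 10.50 years.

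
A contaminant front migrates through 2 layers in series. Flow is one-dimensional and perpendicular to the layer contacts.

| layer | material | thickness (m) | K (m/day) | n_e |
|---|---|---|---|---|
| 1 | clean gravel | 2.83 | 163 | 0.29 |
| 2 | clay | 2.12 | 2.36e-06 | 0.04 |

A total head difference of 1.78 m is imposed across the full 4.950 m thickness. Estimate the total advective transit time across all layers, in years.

With flow normal to the layers, continuity requires the same specific discharge q through every layer.
Σ(b_i/K_i) = 2.83/163 + 2.12/2.36e-06 = 8.983e+05 d.
q = Δh / Σ(b_i/K_i) = 1.78 / 8.983e+05 = 1.982e-06 m/day.
In each layer the seepage velocity is v_i = q/n_i, so the layer transit time is t_i = b_i·n_i / q:
  layer 1 (clean gravel): t_1 = 2.83 × 0.29 / 1.982e-06 = 4.142e+05 d
  layer 2 (clay): t_2 = 2.12 × 0.04 / 1.982e-06 = 42796 d
Total t = Σ t_i = 4.570e+05 days = 1251 years.

1250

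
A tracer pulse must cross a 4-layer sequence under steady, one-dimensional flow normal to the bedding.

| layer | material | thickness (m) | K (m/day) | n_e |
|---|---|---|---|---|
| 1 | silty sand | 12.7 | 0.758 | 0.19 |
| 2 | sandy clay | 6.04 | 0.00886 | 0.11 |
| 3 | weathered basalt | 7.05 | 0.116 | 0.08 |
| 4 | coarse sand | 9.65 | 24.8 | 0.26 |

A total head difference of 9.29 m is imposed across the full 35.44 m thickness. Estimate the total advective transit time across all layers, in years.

1.38

With flow normal to the layers, continuity requires the same specific discharge q through every layer.
Σ(b_i/K_i) = 12.7/0.758 + 6.04/0.00886 + 7.05/0.116 + 9.65/24.8 = 759.6 d.
q = Δh / Σ(b_i/K_i) = 9.29 / 759.6 = 0.01223 m/day.
In each layer the seepage velocity is v_i = q/n_i, so the layer transit time is t_i = b_i·n_i / q:
  layer 1 (silty sand): t_1 = 12.7 × 0.19 / 0.01223 = 197.3 d
  layer 2 (sandy clay): t_2 = 6.04 × 0.11 / 0.01223 = 54.33 d
  layer 3 (weathered basalt): t_3 = 7.05 × 0.08 / 0.01223 = 46.12 d
  layer 4 (coarse sand): t_4 = 9.65 × 0.26 / 0.01223 = 205.2 d
Total t = Σ t_i = 502.9 days = 1.377 years.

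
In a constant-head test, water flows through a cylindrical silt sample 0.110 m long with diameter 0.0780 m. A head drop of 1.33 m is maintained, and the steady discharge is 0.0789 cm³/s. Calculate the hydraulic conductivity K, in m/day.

Cross-sectional area A = π·(d/2)² = π × (0.0780/2)² = 0.004778 m².
Convert discharge: 0.0789 cm³/s = 7.890e-08 m³/s.
Darcy's law rearranged: K = Q·L / (A·Δh) = 7.890e-08 × 0.110 / (0.004778 × 1.33) = 1.366e-06 m/s = 0.1180 m/day.

0.118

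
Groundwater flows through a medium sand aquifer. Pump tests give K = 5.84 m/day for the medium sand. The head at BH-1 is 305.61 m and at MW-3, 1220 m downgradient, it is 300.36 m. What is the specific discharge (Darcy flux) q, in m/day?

0.0251

Hydraulic gradient i = (305.61 − 300.36) / 1220 = 5.25 / 1220 = 0.004303.
Specific discharge q = K · i = 5.840 × 0.004303 = 0.02513 m/day.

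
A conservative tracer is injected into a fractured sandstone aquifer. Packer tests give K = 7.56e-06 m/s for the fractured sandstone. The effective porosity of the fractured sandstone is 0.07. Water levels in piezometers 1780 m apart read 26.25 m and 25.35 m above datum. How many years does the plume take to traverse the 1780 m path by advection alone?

Convert K: 7.56e-06 m/s × 86400 = 0.6532 m/day.
Hydraulic gradient i = (26.25 − 25.35) / 1780 = 0.9 / 1780 = 0.0005056.
Darcy flux q = K · i = 0.6532 × 0.0005056 = 0.0003303 m/day.
Seepage velocity v = q / n_e = 0.0003303 / 0.07 = 0.004718 m/day.
Travel time t = L / v = 1780 / 0.004718 = 3.773e+05 days = 1033 years.

1030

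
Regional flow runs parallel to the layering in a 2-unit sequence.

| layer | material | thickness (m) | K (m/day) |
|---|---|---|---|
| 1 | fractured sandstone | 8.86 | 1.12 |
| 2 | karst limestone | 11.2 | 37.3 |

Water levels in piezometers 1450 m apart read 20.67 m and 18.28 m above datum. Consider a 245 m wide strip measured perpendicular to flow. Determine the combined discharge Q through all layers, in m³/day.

Flow is parallel to layering, so each bed carries its own Darcy discharge and the transmissivities add.
Σ(K_i·b_i) = 1.12×8.86 + 37.3×11.2 = 427.7 m²/day.
Hydraulic gradient i = (20.67 − 18.28) / 1450 = 2.39 / 1450 = 0.001648.
Q = Σ(K_i·b_i) · W · i = 427.7 × 245 × 0.001648 = 172.7 m³/day.

173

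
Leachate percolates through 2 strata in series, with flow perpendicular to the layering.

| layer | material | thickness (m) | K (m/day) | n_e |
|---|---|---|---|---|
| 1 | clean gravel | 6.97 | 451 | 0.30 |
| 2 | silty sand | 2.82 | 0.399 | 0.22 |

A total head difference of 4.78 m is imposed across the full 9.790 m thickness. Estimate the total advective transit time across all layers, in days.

4.02

With flow normal to the layers, continuity requires the same specific discharge q through every layer.
Σ(b_i/K_i) = 6.97/451 + 2.82/0.399 = 7.083 d.
q = Δh / Σ(b_i/K_i) = 4.78 / 7.083 = 0.6748 m/day.
In each layer the seepage velocity is v_i = q/n_i, so the layer transit time is t_i = b_i·n_i / q:
  layer 1 (clean gravel): t_1 = 6.97 × 0.30 / 0.6748 = 3.098 d
  layer 2 (silty sand): t_2 = 2.82 × 0.22 / 0.6748 = 0.9193 d
Total t = Σ t_i = 4.018 days.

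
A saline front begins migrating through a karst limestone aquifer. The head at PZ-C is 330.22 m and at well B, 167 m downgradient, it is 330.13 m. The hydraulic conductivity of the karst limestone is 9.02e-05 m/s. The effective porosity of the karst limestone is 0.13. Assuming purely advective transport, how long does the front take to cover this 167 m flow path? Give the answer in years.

Convert K: 9.02e-05 m/s × 86400 = 7.793 m/day.
Hydraulic gradient i = (330.22 − 330.13) / 167 = 0.09 / 167 = 0.0005389.
Darcy flux q = K · i = 7.793 × 0.0005389 = 0.004200 m/day.
Seepage velocity v = q / n_e = 0.004200 / 0.13 = 0.03231 m/day.
Travel time t = L / v = 167 / 0.03231 = 5169 days = 14.15 years.

14.2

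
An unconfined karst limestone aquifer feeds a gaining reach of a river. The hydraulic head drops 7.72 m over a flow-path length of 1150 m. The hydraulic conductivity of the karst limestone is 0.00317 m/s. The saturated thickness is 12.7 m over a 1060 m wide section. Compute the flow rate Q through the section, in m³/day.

Convert K: 0.00317 m/s × 86400 = 273.9 m/day.
Cross-sectional area A = 1060 × 12.7 = 13462 m².
Hydraulic gradient i = Δh / L = 7.72 / 1150 = 0.006713.
Darcy's law: Q = K · A · i = 273.9 × 13462 × 0.006713 = 24752 m³/day.

24800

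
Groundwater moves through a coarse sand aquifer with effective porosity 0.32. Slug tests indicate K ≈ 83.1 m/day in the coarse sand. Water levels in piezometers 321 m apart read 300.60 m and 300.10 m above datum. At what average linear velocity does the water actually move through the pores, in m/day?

0.404

Hydraulic gradient i = (300.60 − 300.10) / 321 = 0.5 / 321 = 0.001558.
Darcy flux q = K · i = 83.10 × 0.001558 = 0.1294 m/day.
Seepage velocity v = q / n_e = 0.1294 / 0.32 = 0.4045 m/day.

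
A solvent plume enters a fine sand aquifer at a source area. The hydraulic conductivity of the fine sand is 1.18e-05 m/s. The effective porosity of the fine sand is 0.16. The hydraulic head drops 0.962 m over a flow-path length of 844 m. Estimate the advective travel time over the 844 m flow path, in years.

Convert K: 1.18e-05 m/s × 86400 = 1.020 m/day.
Hydraulic gradient i = Δh / L = 0.962 / 844 = 0.001140.
Darcy flux q = K · i = 1.020 × 0.001140 = 0.001162 m/day.
Seepage velocity v = q / n_e = 0.001162 / 0.16 = 0.007263 m/day.
Travel time t = L / v = 844 / 0.007263 = 1.162e+05 days = 318.2 years.

318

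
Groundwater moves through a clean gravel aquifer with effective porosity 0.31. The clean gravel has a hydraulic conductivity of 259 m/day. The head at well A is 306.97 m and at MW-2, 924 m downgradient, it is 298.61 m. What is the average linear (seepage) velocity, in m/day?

7.56

Hydraulic gradient i = (306.97 − 298.61) / 924 = 8.36 / 924 = 0.009048.
Darcy flux q = K · i = 259.0 × 0.009048 = 2.343 m/day.
Seepage velocity v = q / n_e = 2.343 / 0.31 = 7.559 m/day.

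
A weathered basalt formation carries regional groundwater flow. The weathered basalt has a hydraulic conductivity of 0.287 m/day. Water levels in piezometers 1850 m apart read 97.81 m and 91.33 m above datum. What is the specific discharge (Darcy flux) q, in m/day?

Hydraulic gradient i = (97.81 − 91.33) / 1850 = 6.48 / 1850 = 0.003503.
Specific discharge q = K · i = 0.2870 × 0.003503 = 0.001005 m/day.

0.00101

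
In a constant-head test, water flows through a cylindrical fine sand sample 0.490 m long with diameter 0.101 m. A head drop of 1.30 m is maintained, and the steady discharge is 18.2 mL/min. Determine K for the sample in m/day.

1.23

Cross-sectional area A = π·(d/2)² = π × (0.101/2)² = 0.008012 m².
Convert discharge: 18.2 mL/min = 3.033e-07 m³/s.
Darcy's law rearranged: K = Q·L / (A·Δh) = 3.033e-07 × 0.490 / (0.008012 × 1.30) = 1.427e-05 m/s = 1.233 m/day.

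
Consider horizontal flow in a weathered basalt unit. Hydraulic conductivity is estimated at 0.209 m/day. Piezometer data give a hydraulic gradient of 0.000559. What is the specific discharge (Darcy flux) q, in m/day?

0.000117

Hydraulic gradient i = 0.000559.
Specific discharge q = K · i = 0.2090 × 0.0005590 = 0.0001168 m/day.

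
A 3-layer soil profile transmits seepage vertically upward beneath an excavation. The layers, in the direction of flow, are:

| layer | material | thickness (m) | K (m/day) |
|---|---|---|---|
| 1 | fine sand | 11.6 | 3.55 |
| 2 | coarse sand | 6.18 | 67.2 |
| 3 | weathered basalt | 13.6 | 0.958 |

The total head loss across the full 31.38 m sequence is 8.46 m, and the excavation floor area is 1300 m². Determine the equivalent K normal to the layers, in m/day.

1.79

Flow is perpendicular to layering, so the layers act in series and the equivalent K is the thickness-weighted harmonic mean.
Total thickness L = 11.6 + 6.18 + 13.6 = 31.38 m.
Σ(b_i/K_i) = 11.6/3.55 + 6.18/67.2 + 13.6/0.958 = 17.56 d.
K_eq = L / Σ(b_i/K_i) = 31.38 / 17.56 = 1.787 m/day.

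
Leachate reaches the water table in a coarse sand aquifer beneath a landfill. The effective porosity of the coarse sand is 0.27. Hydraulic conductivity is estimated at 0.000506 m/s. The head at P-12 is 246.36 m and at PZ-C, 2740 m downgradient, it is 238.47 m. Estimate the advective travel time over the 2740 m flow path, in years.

16.1

Convert K: 0.000506 m/s × 86400 = 43.72 m/day.
Hydraulic gradient i = (246.36 − 238.47) / 2740 = 7.89 / 2740 = 0.002880.
Darcy flux q = K · i = 43.72 × 0.002880 = 0.1259 m/day.
Seepage velocity v = q / n_e = 0.1259 / 0.27 = 0.4663 m/day.
Travel time t = L / v = 2740 / 0.4663 = 5877 days = 16.09 years.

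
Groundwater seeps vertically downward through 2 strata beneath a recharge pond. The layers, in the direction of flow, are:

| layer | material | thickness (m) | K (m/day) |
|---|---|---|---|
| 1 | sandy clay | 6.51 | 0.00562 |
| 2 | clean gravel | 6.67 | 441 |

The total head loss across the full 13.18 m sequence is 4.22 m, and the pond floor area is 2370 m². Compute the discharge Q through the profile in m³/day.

8.63

Flow is perpendicular to layering, so the layers act in series and the equivalent K is the thickness-weighted harmonic mean.
Total thickness L = 6.51 + 6.67 = 13.18 m.
Σ(b_i/K_i) = 6.51/0.00562 + 6.67/441 = 1158 d.
K_eq = L / Σ(b_i/K_i) = 13.18 / 1158 = 0.01138 m/day.
Q = K_eq · A · (Δh/L) = 0.01138 × 2370 × (4.22/13.18) = 8.634 m³/day.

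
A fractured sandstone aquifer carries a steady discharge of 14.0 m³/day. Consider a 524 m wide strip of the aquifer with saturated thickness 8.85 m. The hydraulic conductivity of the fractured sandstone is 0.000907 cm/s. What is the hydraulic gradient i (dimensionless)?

0.00385

Convert K: 0.000907 cm/s × 864 = 0.7836 m/day.
Cross-sectional area A = 524 × 8.85 = 4637 m².
From Q = K·A·i, i = Q / (K·A) = 14.0 / (0.7836 × 4637) = 0.003852.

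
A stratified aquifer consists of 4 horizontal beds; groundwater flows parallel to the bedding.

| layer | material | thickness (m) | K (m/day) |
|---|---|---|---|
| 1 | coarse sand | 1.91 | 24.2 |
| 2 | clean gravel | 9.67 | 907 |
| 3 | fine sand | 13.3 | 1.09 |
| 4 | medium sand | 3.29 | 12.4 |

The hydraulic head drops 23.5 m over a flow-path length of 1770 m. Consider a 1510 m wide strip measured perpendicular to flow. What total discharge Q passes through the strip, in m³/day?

178000

Flow is parallel to layering, so each bed carries its own Darcy discharge and the transmissivities add.
Σ(K_i·b_i) = 24.2×1.91 + 907×9.67 + 1.09×13.3 + 12.4×3.29 = 8872 m²/day.
Hydraulic gradient i = Δh / L = 23.5 / 1770 = 0.01328.
Q = Σ(K_i·b_i) · W · i = 8872 × 1510 × 0.01328 = 1.779e+05 m³/day.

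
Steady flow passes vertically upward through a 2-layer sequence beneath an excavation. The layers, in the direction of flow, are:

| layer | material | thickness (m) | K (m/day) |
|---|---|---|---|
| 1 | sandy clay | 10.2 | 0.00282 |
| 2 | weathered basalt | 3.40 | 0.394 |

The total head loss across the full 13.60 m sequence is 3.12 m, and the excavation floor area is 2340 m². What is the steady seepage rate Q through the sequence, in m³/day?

Flow is perpendicular to layering, so the layers act in series and the equivalent K is the thickness-weighted harmonic mean.
Total thickness L = 10.2 + 3.40 = 13.60 m.
Σ(b_i/K_i) = 10.2/0.00282 + 3.40/0.394 = 3626 d.
K_eq = L / Σ(b_i/K_i) = 13.60 / 3626 = 0.003751 m/day.
Q = K_eq · A · (Δh/L) = 0.003751 × 2340 × (3.12/13.60) = 2.014 m³/day.

2.01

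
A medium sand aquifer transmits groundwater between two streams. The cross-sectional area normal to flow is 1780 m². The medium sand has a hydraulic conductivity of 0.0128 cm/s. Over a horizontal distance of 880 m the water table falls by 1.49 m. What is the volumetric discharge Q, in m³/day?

Convert K: 0.0128 cm/s × 864 = 11.06 m/day.
Hydraulic gradient i = Δh / L = 1.49 / 880 = 0.001693.
Darcy's law: Q = K · A · i = 11.06 × 1780 × 0.001693 = 33.33 m³/day.

33.3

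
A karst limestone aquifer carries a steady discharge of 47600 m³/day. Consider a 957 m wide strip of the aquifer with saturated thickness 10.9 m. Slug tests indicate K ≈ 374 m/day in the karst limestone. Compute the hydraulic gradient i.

0.0122

Cross-sectional area A = 957 × 10.9 = 10431 m².
From Q = K·A·i, i = Q / (K·A) = 47600 / (374.0 × 10431) = 0.01220.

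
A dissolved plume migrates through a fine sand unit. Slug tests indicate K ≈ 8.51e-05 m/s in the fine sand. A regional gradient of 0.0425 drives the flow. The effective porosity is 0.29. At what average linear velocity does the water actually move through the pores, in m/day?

Convert K: 8.51e-05 m/s × 86400 = 7.353 m/day.
Hydraulic gradient i = 0.0425.
Darcy flux q = K · i = 7.353 × 0.04250 = 0.3125 m/day.
Seepage velocity v = q / n_e = 0.3125 / 0.29 = 1.078 m/day.

1.08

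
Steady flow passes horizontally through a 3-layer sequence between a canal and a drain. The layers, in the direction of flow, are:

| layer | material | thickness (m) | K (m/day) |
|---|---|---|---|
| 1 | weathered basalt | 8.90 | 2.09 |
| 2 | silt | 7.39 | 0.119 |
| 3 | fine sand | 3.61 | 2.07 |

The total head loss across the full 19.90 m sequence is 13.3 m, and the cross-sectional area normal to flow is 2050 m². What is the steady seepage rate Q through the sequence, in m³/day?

400

Flow is perpendicular to layering, so the layers act in series and the equivalent K is the thickness-weighted harmonic mean.
Total thickness L = 8.90 + 7.39 + 3.61 = 19.90 m.
Σ(b_i/K_i) = 8.90/2.09 + 7.39/0.119 + 3.61/2.07 = 68.10 d.
K_eq = L / Σ(b_i/K_i) = 19.90 / 68.10 = 0.2922 m/day.
Q = K_eq · A · (Δh/L) = 0.2922 × 2050 × (13.3/19.90) = 400.3 m³/day.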